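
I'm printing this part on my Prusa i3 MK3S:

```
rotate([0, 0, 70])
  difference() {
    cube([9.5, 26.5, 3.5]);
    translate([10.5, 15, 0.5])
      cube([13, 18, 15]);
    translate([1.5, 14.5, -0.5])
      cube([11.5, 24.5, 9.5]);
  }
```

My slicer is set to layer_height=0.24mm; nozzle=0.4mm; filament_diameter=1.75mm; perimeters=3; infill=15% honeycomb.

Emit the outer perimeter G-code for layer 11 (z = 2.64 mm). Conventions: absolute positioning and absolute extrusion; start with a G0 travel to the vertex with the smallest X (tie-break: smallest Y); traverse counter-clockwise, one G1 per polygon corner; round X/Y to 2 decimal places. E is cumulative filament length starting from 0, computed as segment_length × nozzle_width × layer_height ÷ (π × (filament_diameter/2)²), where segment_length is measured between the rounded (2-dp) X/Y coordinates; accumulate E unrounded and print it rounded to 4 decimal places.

G0 X-24.90 Y9.06 Z2.64
G1 X0.00 Y0.00 E1.0576
G1 X3.25 Y8.93 E1.4368
G1 X-10.38 Y13.89 E2.0157
G1 X-13.11 Y6.37 E2.3350
G1 X-24.39 Y10.47 E2.8141
G1 X-24.90 Y9.06 E2.8739

At z = 2.64 mm: the 9.5×26.5 cube contributes its full rectangle; the cube at (10.5, 15) is present — its section is the full 13×18 rectangle; the cube at (1.5, 14.5) is present — its section is the full 11.5×24.5 rectangle; Taking the first minus the rest: starting from the 9.5×26.5 cube, the 13×18 cube at (10.5, 15) misses the remaining region (no effect); the 11.5×24.5 cube at (1.5, 14.5) partially overlaps it — only the 96.00 mm² overlap (of its 281.75 mm²) is removed, clipping the outline — 1 connected region; (rotated 70° about Z; rotation is an isometry so areas/perimeters/island counts are preserved). The outline is a single polygon with 6 vertices. Extrusion per mm of travel: 0.4 × 0.24 / (π × 0.875²) = 0.039912. Accumulating E over each segment gives final E = 2.8739.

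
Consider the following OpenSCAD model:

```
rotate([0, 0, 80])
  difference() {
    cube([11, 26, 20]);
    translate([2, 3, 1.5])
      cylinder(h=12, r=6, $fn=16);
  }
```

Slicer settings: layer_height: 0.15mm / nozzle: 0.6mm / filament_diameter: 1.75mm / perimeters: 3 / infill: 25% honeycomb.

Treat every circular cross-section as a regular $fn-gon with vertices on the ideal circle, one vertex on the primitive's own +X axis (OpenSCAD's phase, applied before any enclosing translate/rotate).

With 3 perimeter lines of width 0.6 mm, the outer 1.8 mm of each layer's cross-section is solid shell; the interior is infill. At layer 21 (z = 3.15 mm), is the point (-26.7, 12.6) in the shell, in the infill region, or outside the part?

outside

At z = 3.15 mm: the 11×26 cube contributes its full rectangle; the r=6 cylinder at (2, 3) gives a regular 16-gon of circumradius 6 (constant along its height); After the difference (first − rest): starting from the 11×26 cube, the r=6 cylinder at (2, 3) partially overlaps it — only the 62.14 mm² overlap (of its 110.21 mm²) is removed, clipping the outline — 1 connected region; (rotated 80° about Z; rotation is an isometry so areas/perimeters/island counts are preserved). Overall, the cross-section is a single solid region. Undo the 80° rotation: the query point maps to (7.772, 28.482) in the un-rotated model frame. The nearest boundary edge runs (0.00, 26.00)→(11.00, 26.00); distance from the point to it = 2.48 mm. The point is not inside any of the regions above, so it lies outside the cross-section (2.48 mm from the nearest boundary).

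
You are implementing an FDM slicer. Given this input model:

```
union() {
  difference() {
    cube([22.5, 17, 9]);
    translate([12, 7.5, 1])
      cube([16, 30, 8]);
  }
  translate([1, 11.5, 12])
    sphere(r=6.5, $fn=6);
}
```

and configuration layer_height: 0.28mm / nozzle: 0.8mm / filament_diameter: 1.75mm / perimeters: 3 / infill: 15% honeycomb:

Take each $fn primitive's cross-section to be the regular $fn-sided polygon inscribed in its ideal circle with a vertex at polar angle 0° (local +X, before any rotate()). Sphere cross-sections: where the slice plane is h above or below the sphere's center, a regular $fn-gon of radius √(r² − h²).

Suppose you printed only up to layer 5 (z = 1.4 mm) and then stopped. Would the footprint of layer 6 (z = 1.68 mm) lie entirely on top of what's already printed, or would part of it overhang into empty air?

Compare the two slices. At z = 1.4: the 22.5×17 cube contributes its full rectangle (area 382.50 mm²); the cube at (12, 7.5) (footprint 16×30) is included at this height (area 480.00 mm²); Taking the first minus the rest: starting from the 22.5×17 cube (382.50 mm²), the 16×30 cube at (12, 7.5) partially overlaps it — only the 99.75 mm² overlap (of its 480.00 mm²) is removed, clipping the outline — area = 282.75 mm²; the sphere at (1, 11.5) is absent (|z−center|=10.600 > r=6.5); Merging all regions: only the result so far is present, so the union is just that shape — area = 282.75 mm². At z = 1.68: the cube is present — its section is the full 22.5×17 rectangle (area 382.50 mm²); the 16×30 cube at (12, 7.5) contributes its full rectangle (area 480.00 mm²); Taking the first minus the rest: starting from the 22.5×17 cube (382.50 mm²), the 16×30 cube at (12, 7.5) partially overlaps it — only the 99.75 mm² overlap (of its 480.00 mm²) is removed, clipping the outline — area = 282.75 mm²; the sphere at (1, 11.5) is not intersected at this z (|z−center|=10.320 > r=6.5); Combining (union): only the result so far is present, so the union is just that shape — area = 282.75 mm². Checking containment: the cross-section at z = 1.68 is a subset of the cross-section at z = 1.4.

entirely on top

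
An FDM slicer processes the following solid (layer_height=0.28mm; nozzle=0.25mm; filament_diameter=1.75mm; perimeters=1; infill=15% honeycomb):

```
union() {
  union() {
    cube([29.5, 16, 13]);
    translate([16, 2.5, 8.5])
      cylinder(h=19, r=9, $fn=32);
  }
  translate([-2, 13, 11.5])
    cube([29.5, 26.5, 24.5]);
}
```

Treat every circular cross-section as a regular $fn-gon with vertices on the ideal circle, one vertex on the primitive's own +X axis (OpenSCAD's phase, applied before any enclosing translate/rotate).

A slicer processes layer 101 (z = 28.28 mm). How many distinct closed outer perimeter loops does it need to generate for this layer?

1

At z = 28.28 mm: the cube is not intersected at this z (z outside [0, 13]); the cylinder at (16, 2.5) does not reach this height (z outside [8.5, 27.5]); Combining (union): nothing is present at this height; the cube at (-2, 13) is present — its section is the full 29.5×26.5 rectangle; Merging all regions: only the 29.5×26.5 cube at (-2, 13) is present, so the union is just that shape — 1 connected region. The result has 1 disconnected region.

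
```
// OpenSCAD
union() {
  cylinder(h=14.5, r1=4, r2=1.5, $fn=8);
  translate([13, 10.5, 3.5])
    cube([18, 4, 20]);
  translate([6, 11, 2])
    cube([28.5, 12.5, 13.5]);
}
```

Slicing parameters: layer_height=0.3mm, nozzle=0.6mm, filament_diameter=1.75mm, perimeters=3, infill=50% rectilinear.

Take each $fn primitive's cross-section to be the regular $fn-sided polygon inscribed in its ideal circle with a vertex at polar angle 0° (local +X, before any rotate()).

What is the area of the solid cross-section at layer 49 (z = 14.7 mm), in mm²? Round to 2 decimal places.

At z = 14.7 mm: the cone does not reach this height (z outside [0, 14.5]); the 18×4 cube at (13, 10.5) contributes its full rectangle (area 72.00 mm²); the cube at (6, 11) is present — its section is the full 28.5×12.5 rectangle (area 356.25 mm²); Taking the union: the regions partially overlap — summed areas 428.25 mm² minus the doubly-counted overlap 63.00 mm² gives 365.25 mm² — area = 365.25 mm². Overall, the cross-section is a single solid region. Net area = 365.25 mm².

365.25 mm²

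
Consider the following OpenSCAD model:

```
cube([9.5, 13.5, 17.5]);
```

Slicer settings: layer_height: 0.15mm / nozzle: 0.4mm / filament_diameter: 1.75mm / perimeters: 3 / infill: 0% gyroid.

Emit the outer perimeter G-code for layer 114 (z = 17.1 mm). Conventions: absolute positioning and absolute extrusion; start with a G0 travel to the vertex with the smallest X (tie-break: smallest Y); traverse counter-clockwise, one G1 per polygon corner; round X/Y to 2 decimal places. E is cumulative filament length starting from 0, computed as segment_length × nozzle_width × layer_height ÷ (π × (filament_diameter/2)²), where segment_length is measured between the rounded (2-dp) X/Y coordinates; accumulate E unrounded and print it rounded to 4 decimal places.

G0 X0.00 Y0.00 Z17.10
G1 X9.50 Y0.00 E0.2370
G1 X9.50 Y13.50 E0.5737
G1 X0.00 Y13.50 E0.8107
G1 X0.00 Y0.00 E1.1475

At z = 17.1 mm: the cube (footprint 9.5×13.5) is included at this height. The outline is a single polygon with 4 vertices. Extrusion per mm of travel: 0.4 × 0.15 / (π × 0.875²) = 0.024945. Accumulating E over each segment gives final E = 1.1475.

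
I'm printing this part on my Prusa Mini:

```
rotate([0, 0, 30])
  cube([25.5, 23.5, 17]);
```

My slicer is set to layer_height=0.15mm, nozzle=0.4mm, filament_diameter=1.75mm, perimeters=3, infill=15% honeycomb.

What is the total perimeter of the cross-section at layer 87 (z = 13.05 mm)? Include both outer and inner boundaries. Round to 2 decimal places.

At z = 13.05 mm: the 25.5×23.5 cube contributes its full rectangle (perimeter 98.00 mm); (whole slice rotated 30° about Z — lengths, areas and connectivity unchanged). Overall, the cross-section is a single solid region. Total boundary length (outer) = 98.00 mm.

98.00 mm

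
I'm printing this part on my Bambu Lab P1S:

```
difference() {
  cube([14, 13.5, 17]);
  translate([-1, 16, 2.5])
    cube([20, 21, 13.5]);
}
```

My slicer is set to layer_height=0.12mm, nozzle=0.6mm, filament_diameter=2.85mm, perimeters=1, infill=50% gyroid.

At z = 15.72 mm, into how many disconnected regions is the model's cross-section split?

At z = 15.72 mm: the cube (footprint 14×13.5) is included at this height; the cube at (-1, 16) (footprint 20×21) is included at this height; After the difference (first − rest): starting from the 14×13.5 cube, the 20×21 cube at (-1, 16) misses the remaining region (no effect) — 1 connected region. The result has 1 disconnected region.

1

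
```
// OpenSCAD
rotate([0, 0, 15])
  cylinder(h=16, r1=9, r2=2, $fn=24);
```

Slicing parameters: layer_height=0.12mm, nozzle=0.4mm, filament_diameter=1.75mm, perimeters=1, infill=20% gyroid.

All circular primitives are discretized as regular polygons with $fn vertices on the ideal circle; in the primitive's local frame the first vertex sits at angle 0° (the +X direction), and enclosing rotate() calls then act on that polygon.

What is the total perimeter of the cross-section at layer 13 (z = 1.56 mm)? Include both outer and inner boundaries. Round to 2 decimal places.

52.11 mm

At z = 1.56 mm: the cone (r1=9→r2=2) has section circumradius 8.318 here — a regular 24-gon (perimeter = 2·24·8.318·sin(180°/24) = 52.11 mm); (rotated 15° about Z; rotation is an isometry so areas/perimeters/island counts are preserved). Overall, the cross-section is a single solid region. Total boundary length (outer) = 52.11 mm.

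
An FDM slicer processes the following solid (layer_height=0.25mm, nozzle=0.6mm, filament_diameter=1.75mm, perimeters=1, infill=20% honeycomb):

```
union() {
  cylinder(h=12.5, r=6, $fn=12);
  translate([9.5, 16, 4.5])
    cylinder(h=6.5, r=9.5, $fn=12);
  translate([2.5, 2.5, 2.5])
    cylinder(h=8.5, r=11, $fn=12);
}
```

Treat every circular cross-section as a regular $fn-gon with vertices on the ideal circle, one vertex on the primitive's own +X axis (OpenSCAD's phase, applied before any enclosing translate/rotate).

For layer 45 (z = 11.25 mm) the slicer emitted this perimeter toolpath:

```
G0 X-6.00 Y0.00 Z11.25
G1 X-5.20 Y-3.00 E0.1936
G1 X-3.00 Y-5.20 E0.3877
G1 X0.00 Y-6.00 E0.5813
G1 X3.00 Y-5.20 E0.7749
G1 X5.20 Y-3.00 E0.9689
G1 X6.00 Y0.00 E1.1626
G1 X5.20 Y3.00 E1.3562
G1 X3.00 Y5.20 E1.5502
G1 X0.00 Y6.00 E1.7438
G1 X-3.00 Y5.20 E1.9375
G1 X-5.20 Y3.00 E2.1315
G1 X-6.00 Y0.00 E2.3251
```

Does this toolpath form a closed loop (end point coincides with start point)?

yes

Start point (G0): (-6.00, 0.00). End point (last G1): the path returns to the start — closed.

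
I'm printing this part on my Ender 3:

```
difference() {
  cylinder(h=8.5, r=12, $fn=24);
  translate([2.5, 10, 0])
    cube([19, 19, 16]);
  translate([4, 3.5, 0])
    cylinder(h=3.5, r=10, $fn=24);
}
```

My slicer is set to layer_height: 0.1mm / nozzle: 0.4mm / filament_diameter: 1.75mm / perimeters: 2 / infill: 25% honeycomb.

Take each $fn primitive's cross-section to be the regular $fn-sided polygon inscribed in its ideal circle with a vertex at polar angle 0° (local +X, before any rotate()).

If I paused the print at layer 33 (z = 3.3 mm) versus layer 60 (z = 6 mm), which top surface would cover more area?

Layer 33 (z = 3.3): the r=12 cylinder contributes a regular 24-gon of circumradius 12 (area = (24/2)·12.000²·sin(360°/24) = 447.24 mm²); the 19×19 cube at (2.5, 10) contributes its full rectangle (area 361.00 mm²); the r=10 cylinder at (4, 3.5) contributes a regular 24-gon of circumradius 10 (area = (24/2)·10.000²·sin(360°/24) = 310.58 mm²); Taking the first minus the rest: starting from the r=12 cylinder (447.24 mm²), the 19×19 cube at (2.5, 10) partially overlaps it — only the 3.96 mm² overlap (of its 361.00 mm²) is removed, clipping the outline; the r=10 cylinder at (4, 3.5) partially overlaps it — only the 251.36 mm² overlap (of its 310.58 mm²) is removed, clipping the outline — area = 191.92 mm². So its area = 191.92 mm². Layer 60 (z = 6): the r=12 cylinder contributes a regular 24-gon of circumradius 12 (area = (24/2)·12.000²·sin(360°/24) = 447.24 mm²); the cube at (2.5, 10) is present — its section is the full 19×19 rectangle (area 361.00 mm²); the cylinder at (4, 3.5) is absent (z outside [0, 3.5]); Subtracting the remaining from the first: starting from the r=12 cylinder (447.24 mm²), the 19×19 cube at (2.5, 10) partially overlaps it — only the 3.96 mm² overlap (of its 361.00 mm²) is removed, clipping the outline — area = 443.28 mm². So its area = 443.28 mm². Layer 60 is larger (443.28 vs 191.92 mm²).

layer 60 (z = 6 mm)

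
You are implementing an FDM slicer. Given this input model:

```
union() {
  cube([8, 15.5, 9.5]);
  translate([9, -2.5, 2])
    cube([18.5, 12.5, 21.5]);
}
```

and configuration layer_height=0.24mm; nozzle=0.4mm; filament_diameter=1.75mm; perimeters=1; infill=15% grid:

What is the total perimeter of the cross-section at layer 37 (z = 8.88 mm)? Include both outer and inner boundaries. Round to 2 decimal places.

109.00 mm

At z = 8.88 mm: the 8×15.5 cube contributes its full rectangle (perimeter 47.00 mm); the cube at (9, -2.5) (footprint 18.5×12.5) is included at this height (perimeter 62.00 mm); Combining (union): the 2 present regions are separate (no shared area or edge), so areas and boundary lengths simply add and each stays a separate island — boundary = 109.00 mm. Overall, the cross-section has 2 separate islands. Total boundary length (outer) = 109.00 mm.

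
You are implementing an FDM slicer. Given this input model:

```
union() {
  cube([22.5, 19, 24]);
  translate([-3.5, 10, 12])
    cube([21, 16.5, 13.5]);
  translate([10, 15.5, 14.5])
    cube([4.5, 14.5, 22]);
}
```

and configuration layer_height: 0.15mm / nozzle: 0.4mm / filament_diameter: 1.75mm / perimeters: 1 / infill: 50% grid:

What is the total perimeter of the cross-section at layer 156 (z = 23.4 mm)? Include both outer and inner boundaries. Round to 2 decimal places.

At z = 23.4 mm: the cube (footprint 22.5×19) is included at this height (perimeter 83.00 mm); the cube at (-3.5, 10) (footprint 21×16.5) is included at this height (perimeter 75.00 mm); the cube at (10, 15.5) (footprint 4.5×14.5) is included at this height (perimeter 38.00 mm); Taking the union: the regions partially overlap (shared area 207.00 mm²), so the edge portions inside another operand are dropped and the merged outline is re-measured after clipping — boundary = 112.00 mm. Overall, the cross-section is a single solid region. Total boundary length (outer) = 112.00 mm.

112.00 mm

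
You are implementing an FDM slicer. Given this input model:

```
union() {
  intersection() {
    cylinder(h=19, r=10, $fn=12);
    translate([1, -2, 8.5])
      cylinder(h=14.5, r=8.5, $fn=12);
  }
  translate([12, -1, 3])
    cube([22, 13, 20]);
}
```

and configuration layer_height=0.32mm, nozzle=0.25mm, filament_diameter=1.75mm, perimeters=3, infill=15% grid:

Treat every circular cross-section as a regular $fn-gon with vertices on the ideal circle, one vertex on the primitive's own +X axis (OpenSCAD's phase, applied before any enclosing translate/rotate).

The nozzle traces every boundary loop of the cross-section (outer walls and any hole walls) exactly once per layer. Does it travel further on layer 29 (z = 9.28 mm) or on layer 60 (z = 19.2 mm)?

Layer 29 (z = 9.28): the r=10 cylinder gives a regular 12-gon of circumradius 10 (constant along its height) (perimeter = 2·12·10.000·sin(180°/12) = 62.12 mm); the cylinder at (1, -2): section is a regular 12-gon, circumradius r=8.5 (perimeter = 2·12·8.500·sin(180°/12) = 52.80 mm); Taking the intersection: the r=8.5 cylinder at (1, -2) partially overlaps the r=10 cylinder; clipping to the common part keeps 208.94 mm² — boundary = 51.90 mm; the 22×13 cube at (12, -1) contributes its full rectangle (perimeter 70.00 mm); Taking the union: the 2 present regions are separate (no shared area or edge), so areas and boundary lengths simply add and each stays a separate island — boundary = 121.90 mm. So its perimeter = 121.90 mm. Layer 60 (z = 19.2): the cylinder does not reach this height (z outside [0, 19]); the r=8.5 cylinder at (1, -2) contributes a regular 12-gon of circumradius 8.5 (perimeter = 2·12·8.500·sin(180°/12) = 52.80 mm); After intersecting: at least one operand is absent at this height, so nothing remains; the 22×13 cube at (12, -1) contributes its full rectangle (perimeter 70.00 mm); Merging all regions: only the 22×13 cube at (12, -1) is present, so the union is just that shape — boundary = 70.00 mm. So its perimeter = 70.00 mm. Layer 29 is larger (121.90 vs 70.00 mm).

layer 29 (z = 9.28 mm)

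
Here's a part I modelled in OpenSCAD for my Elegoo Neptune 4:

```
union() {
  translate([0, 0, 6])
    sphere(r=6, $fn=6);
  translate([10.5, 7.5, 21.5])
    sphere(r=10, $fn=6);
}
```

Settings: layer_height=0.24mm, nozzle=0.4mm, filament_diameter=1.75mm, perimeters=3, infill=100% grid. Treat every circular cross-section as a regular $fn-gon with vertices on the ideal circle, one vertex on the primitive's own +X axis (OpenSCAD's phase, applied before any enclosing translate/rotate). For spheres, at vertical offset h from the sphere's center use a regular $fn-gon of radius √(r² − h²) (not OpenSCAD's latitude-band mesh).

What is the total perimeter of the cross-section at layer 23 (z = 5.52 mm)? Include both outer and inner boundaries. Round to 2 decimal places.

At z = 5.52 mm: the sphere: section is a regular 6-gon, circumradius = √(r²−h²) = √(6²−0.48²) = 5.981 (perimeter = 2·6·5.981·sin(180°/6) = 35.88 mm); the sphere at (10.5, 7.5) is not intersected at this z (|z−center|=15.980 > r=10); Merging all regions: only the r=6 sphere is present, so the union is just that shape — boundary = 35.88 mm. Overall, the cross-section is a single solid region. Total boundary length (outer) = 35.88 mm.

35.88 mm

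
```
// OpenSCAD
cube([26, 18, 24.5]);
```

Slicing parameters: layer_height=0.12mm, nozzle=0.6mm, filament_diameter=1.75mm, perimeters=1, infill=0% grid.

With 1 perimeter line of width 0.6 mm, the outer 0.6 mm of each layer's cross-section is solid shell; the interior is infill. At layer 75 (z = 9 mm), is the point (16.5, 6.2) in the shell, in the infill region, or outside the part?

infill

At z = 9 mm: the 26×18 cube contributes its full rectangle. Overall, the cross-section is a single solid region. The nearest boundary edge runs (0.00, 0.00)→(26.00, 0.00); distance from the point to it = 6.20 mm. The point is inside the cross-section and 6.20 mm from the nearest boundary — more than the 0.6 mm shell width (1 × 0.6), so it's in the infill interior.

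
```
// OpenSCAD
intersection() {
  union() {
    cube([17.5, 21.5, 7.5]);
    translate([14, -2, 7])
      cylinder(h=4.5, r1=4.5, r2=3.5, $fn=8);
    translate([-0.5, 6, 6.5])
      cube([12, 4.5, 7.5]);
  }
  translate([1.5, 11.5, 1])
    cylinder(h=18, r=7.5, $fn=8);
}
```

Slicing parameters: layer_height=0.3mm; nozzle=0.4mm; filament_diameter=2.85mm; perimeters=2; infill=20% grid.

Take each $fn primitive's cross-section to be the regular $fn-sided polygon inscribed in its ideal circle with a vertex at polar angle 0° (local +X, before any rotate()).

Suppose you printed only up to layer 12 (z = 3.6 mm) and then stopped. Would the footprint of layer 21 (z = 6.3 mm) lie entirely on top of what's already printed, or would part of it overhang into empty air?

entirely on top

Compare the two slices. At z = 3.6: the cube is present — its section is the full 17.5×21.5 rectangle (area 376.25 mm²); the cone at (14, -2) is not intersected at this z (z outside [7, 11.5]); the cube at (-0.5, 6) does not reach this height (z outside [6.5, 14]); Merging all regions: only the 17.5×21.5 cube is present, so the union is just that shape — area = 376.25 mm²; the r=7.5 cylinder at (1.5, 11.5) contributes a regular 8-gon of circumradius 7.5 (area = (8/2)·7.500²·sin(360°/8) = 159.10 mm²); Keeping only the common overlap: the r=7.5 cylinder at (1.5, 11.5) partially overlaps the result so far; clipping to the common part keeps 101.12 mm² — area = 101.12 mm². At z = 6.3: the cube is present — its section is the full 17.5×21.5 rectangle (area 376.25 mm²); the cone at (14, -2) is absent (z outside [7, 11.5]); the cube at (-0.5, 6) is absent (z outside [6.5, 14]); Merging all regions: only the 17.5×21.5 cube is present, so the union is just that shape — area = 376.25 mm²; the r=7.5 cylinder at (1.5, 11.5) contributes a regular 8-gon of circumradius 7.5 (area = (8/2)·7.500²·sin(360°/8) = 159.10 mm²); Keeping only the common overlap: the r=7.5 cylinder at (1.5, 11.5) partially overlaps that combined region; clipping to the common part keeps 101.12 mm² — area = 101.12 mm². Checking containment: the cross-section at z = 6.3 is a subset of the cross-section at z = 3.6.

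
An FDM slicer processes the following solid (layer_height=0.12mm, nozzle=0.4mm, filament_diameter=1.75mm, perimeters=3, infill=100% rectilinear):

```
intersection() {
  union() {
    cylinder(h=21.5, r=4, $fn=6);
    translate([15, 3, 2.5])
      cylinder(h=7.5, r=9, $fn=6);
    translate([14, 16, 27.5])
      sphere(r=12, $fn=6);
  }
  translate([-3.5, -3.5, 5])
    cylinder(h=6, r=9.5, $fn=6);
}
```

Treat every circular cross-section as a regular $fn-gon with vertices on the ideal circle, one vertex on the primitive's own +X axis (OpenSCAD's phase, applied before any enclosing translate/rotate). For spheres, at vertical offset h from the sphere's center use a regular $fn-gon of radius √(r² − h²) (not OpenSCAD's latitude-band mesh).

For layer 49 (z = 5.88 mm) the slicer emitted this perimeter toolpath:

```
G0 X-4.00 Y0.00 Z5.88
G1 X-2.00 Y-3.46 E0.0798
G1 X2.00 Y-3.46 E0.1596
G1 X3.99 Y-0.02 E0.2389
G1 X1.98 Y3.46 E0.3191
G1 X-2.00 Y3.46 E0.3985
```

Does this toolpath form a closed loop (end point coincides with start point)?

no

Start point (G0): (-4.00, 0.00). End point (last G1): the path does not return to the start — open.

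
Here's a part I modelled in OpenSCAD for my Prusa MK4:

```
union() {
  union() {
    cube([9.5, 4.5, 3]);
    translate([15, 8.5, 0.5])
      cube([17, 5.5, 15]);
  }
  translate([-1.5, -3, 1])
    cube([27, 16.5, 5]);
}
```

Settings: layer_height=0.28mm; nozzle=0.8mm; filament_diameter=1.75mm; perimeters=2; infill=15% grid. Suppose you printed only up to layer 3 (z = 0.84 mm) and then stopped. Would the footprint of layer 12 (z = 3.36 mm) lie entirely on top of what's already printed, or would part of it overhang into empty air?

part overhangs

Compare the two slices. At z = 0.84: the 9.5×4.5 cube contributes its full rectangle (area 42.75 mm²); the 17×5.5 cube at (15, 8.5) contributes its full rectangle (area 93.50 mm²); Merging all regions: the 2 present regions are separate (no shared area or edge), so areas and boundary lengths simply add and each stays a separate island — area = 136.25 mm²; the cube at (-1.5, -3) is not intersected at this z (z outside [1, 6]); Taking the union: only that combined region is present, so the union is just that shape — area = 136.25 mm². At z = 3.36: the cube is absent (z outside [0, 3]); the cube at (15, 8.5) (footprint 17×5.5) is included at this height (area 93.50 mm²); Combining (union): only the 17×5.5 cube at (15, 8.5) is present, so the union is just that shape — area = 93.50 mm²; the 27×16.5 cube at (-1.5, -3) contributes its full rectangle (area 445.50 mm²); Taking the union: the regions partially overlap — summed areas 539.00 mm² minus the doubly-counted overlap 52.50 mm² gives 486.50 mm² — area = 486.50 mm². Checking containment: at z = 3.36 the cross-section extends beyond the z = 0.84 cross-section by about 350.25 mm².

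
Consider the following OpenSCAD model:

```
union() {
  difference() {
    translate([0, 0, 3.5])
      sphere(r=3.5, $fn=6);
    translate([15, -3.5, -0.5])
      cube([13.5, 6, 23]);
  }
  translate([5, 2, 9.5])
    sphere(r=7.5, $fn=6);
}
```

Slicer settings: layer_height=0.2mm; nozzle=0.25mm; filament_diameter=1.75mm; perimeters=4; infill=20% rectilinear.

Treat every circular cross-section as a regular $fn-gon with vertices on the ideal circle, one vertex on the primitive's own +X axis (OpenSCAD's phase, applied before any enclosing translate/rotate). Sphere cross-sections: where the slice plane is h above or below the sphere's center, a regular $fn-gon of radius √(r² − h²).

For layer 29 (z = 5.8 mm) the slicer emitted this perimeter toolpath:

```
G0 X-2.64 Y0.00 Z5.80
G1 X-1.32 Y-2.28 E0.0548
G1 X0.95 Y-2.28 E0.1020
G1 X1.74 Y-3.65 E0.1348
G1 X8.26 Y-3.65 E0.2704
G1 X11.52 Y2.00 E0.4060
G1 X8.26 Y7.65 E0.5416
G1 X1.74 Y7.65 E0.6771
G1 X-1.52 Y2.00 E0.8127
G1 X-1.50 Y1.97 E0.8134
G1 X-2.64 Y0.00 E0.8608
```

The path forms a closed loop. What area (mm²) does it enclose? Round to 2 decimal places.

117.93 mm²

Apply the shoelace formula to the sequence of (X, Y) vertices; enclosed area = 117.93 mm².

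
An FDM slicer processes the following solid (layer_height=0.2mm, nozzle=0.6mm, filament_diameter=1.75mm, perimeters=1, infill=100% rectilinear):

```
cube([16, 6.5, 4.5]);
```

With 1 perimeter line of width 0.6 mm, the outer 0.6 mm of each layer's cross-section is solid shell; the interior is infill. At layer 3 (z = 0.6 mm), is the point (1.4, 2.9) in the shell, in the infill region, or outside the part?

infill

At z = 0.6 mm: the cube is present — its section is the full 16×6.5 rectangle. Overall, the cross-section is a single solid region. The nearest boundary edge runs (0.00, 6.50)→(0.00, 0.00); distance from the point to it = 1.40 mm. The point is inside the cross-section and 1.40 mm from the nearest boundary — more than the 0.6 mm shell width (1 × 0.6), so it's in the infill interior.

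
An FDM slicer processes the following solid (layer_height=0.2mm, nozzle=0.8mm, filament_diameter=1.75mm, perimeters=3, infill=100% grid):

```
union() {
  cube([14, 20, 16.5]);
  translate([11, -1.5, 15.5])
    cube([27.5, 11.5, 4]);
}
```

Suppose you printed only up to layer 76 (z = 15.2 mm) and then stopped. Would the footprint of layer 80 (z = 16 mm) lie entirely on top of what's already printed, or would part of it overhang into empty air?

part overhangs

Compare the two slices. At z = 15.2: the 14×20 cube contributes its full rectangle (area 280.00 mm²); the cube at (11, -1.5) is absent (z outside [15.5, 19.5]); Combining (union): only the 14×20 cube is present, so the union is just that shape — area = 280.00 mm². At z = 16: the 14×20 cube contributes its full rectangle (area 280.00 mm²); the 27.5×11.5 cube at (11, -1.5) contributes its full rectangle (area 316.25 mm²); Taking the union: the regions partially overlap — summed areas 596.25 mm² minus the doubly-counted overlap 30.00 mm² gives 566.25 mm² — area = 566.25 mm². Checking containment: at z = 16 the cross-section extends beyond the z = 15.2 cross-section by about 286.25 mm².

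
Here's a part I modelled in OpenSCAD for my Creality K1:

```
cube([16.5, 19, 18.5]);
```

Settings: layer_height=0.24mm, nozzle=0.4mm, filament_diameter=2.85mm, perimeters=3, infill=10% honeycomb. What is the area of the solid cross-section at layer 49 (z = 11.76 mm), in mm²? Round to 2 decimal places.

At z = 11.76 mm: the cube is present — its section is the full 16.5×19 rectangle (area 313.50 mm²). Overall, the cross-section is a single solid region. Net area = 313.50 mm².

313.50 mm²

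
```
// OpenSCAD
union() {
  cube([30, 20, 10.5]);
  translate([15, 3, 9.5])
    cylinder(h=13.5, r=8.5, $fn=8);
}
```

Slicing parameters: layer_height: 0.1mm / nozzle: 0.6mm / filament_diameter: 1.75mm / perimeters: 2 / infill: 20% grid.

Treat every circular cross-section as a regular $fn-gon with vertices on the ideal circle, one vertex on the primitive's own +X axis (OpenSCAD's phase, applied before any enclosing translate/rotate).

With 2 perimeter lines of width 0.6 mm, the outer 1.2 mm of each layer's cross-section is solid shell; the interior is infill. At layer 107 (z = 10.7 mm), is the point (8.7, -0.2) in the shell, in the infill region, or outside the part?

At z = 10.7 mm: the cube is not intersected at this z (z outside [0, 10.5]); the r=8.5 cylinder at (15, 3) gives a regular 8-gon of circumradius 8.5 (constant along its height); Merging all regions: only the r=8.5 cylinder at (15, 3) is present, so the union is just that shape — 1 connected region. Overall, the cross-section is a single solid region. The nearest boundary edge runs (6.50, 3.00)→(8.99, -3.01); distance from the point to it = 0.81 mm. The point is inside the cross-section, 0.81 mm from the nearest boundary — within the 1.2 mm shell band (2 × 0.6).

shell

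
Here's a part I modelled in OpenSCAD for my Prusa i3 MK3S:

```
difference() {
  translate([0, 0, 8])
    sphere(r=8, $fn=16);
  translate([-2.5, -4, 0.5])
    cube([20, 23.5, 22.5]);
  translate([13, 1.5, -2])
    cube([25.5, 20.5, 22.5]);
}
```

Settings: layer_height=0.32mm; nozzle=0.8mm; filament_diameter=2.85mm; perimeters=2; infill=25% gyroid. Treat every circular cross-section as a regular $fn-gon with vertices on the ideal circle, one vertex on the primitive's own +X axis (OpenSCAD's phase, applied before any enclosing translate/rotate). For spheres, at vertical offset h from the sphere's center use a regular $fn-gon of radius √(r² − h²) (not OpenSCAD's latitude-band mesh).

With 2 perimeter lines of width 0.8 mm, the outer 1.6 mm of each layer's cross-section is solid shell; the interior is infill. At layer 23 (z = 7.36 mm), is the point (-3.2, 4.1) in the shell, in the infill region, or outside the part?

At z = 7.36 mm: the sphere: section is a regular 16-gon, circumradius = √(r²−h²) = √(8²−0.64²) = 7.974; the cube at (-2.5, -4) (footprint 20×23.5) is included at this height; the 25.5×20.5 cube at (13, 1.5) contributes its full rectangle; After the difference (first − rest): starting from the r=8 sphere, the 20×23.5 cube at (-2.5, -4) partially overlaps it — only the 108.08 mm² overlap (of its 470.00 mm²) is removed, clipping the outline; the 25.5×20.5 cube at (13, 1.5) misses the remaining region (no effect) — 1 connected region. Overall, the cross-section is a single solid region. The nearest boundary edge runs (-2.50, 7.48)→(-2.50, -4.00); distance from the point to it = 0.70 mm. The point is inside the cross-section, 0.70 mm from the nearest boundary — within the 1.6 mm shell band (2 × 0.8).

shell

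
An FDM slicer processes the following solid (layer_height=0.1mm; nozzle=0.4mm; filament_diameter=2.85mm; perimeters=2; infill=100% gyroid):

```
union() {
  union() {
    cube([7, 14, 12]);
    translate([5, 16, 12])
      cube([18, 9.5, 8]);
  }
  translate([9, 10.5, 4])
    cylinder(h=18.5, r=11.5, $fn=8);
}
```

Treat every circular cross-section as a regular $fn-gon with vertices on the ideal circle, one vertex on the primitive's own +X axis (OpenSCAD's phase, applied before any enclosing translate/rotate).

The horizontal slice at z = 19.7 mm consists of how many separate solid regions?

At z = 19.7 mm: the cube is not intersected at this z (z outside [0, 12]); the 18×9.5 cube at (5, 16) contributes its full rectangle; Taking the union: only the 18×9.5 cube at (5, 16) is present, so the union is just that shape — 1 connected region; the cylinder at (9, 10.5): section is a regular 8-gon, circumradius r=11.5; Taking the union: the regions partially overlap (shared area 57.22 mm²), so overlapping operands fuse into one piece — 1 connected region. The result has 1 disconnected region.

1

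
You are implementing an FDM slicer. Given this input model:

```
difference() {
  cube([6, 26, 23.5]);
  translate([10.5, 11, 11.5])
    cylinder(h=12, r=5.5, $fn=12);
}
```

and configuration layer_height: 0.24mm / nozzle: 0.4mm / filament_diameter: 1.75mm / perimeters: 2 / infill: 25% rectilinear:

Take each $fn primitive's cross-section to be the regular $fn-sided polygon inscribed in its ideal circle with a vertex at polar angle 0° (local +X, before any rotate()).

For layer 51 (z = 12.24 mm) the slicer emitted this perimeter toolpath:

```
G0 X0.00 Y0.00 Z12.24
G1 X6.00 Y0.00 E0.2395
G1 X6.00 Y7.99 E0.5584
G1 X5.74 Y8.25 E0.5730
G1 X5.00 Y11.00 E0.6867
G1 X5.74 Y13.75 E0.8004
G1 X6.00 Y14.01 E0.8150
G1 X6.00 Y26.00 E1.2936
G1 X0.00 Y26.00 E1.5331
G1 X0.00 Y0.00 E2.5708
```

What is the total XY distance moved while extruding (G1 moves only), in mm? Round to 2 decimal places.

64.41 mm

Sum the Euclidean lengths of each G1 segment: total = 64.41 mm.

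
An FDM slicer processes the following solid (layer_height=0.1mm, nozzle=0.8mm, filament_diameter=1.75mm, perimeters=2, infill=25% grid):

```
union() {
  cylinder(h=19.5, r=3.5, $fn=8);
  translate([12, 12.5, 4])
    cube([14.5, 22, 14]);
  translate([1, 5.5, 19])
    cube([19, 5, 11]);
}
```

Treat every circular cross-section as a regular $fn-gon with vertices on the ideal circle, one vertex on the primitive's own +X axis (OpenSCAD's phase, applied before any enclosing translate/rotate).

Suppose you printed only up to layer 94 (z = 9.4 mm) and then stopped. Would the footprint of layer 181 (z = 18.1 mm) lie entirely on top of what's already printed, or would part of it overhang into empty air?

entirely on top

Compare the two slices. At z = 9.4: the cylinder: section is a regular 8-gon, circumradius r=3.5 (area = (8/2)·3.500²·sin(360°/8) = 34.65 mm²); the cube at (12, 12.5) is present — its section is the full 14.5×22 rectangle (area 319.00 mm²); the cube at (1, 5.5) is not intersected at this z (z outside [19, 30]); Merging all regions: the 2 present regions are separate (no shared area or edge), so areas and boundary lengths simply add and each stays a separate island — area = 353.65 mm². At z = 18.1: the cylinder: section is a regular 8-gon, circumradius r=3.5 (area = (8/2)·3.500²·sin(360°/8) = 34.65 mm²); the cube at (12, 12.5) is not intersected at this z (z outside [4, 18]); the cube at (1, 5.5) is absent (z outside [19, 30]); Taking the union: only the r=3.5 cylinder is present, so the union is just that shape — area = 34.65 mm². Checking containment: the cross-section at z = 18.1 is a subset of the cross-section at z = 9.4.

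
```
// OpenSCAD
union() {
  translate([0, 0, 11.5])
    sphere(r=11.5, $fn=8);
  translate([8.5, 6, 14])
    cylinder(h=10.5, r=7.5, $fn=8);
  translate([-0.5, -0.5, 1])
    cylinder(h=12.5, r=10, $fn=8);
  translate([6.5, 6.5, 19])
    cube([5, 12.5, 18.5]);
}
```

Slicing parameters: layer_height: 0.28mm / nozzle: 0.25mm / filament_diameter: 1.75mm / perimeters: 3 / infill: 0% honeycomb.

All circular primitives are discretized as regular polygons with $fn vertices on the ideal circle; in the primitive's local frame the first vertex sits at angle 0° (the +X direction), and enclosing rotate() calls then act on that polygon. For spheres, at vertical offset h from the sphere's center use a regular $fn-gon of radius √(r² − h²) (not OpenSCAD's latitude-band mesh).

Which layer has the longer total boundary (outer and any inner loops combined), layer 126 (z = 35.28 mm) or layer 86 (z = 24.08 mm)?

Layer 126 (z = 35.28): the sphere is absent (|z−center|=23.780 > r=11.5); the cylinder at (8.5, 6) is not intersected at this z (z outside [14, 24.5]); the cylinder at (-0.5, -0.5) is absent (z outside [1, 13.5]); the cube at (6.5, 6.5) is present — its section is the full 5×12.5 rectangle (perimeter 35.00 mm); Merging all regions: only the 5×12.5 cube at (6.5, 6.5) is present, so the union is just that shape — boundary = 35.00 mm. So its perimeter = 35.00 mm. Layer 86 (z = 24.08): the sphere is absent (|z−center|=12.580 > r=11.5); the cylinder at (8.5, 6): section is a regular 8-gon, circumradius r=7.5 (perimeter = 2·8·7.500·sin(180°/8) = 45.92 mm); the cylinder at (-0.5, -0.5) is not intersected at this z (z outside [1, 13.5]); the 5×12.5 cube at (6.5, 6.5) contributes its full rectangle (perimeter 35.00 mm); Merging all regions: the regions partially overlap (shared area 32.31 mm²), so the edge portions inside another operand are dropped and the merged outline is re-measured after clipping — boundary = 58.58 mm. So its perimeter = 58.58 mm. Layer 86 is larger (58.58 vs 35.00 mm).

layer 86 (z = 24.08 mm)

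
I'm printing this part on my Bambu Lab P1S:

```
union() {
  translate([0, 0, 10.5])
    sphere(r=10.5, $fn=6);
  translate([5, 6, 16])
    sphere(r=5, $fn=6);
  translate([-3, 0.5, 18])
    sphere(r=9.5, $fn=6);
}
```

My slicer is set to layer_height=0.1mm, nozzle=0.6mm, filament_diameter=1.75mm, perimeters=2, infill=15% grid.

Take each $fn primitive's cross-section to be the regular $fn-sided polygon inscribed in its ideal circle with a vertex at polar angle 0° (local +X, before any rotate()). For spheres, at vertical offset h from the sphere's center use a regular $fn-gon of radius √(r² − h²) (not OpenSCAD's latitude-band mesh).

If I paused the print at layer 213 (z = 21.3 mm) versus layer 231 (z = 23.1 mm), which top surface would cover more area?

Layer 213 (z = 21.3): the sphere is not intersected at this z (|z−center|=10.800 > r=10.5); the sphere at (5, 6) does not reach this height (|z−center|=5.300 > r=5); the r=9.5 sphere at (-3, 0.5) slices to a regular 6-gon of circumradius 8.908 (√(r²−h²) with h=3.3 from center) (area = (6/2)·8.908²·sin(360°/6) = 206.18 mm²); Taking the union: only the r=9.5 sphere at (-3, 0.5) is present, so the union is just that shape — area = 206.18 mm². So its area = 206.18 mm². Layer 231 (z = 23.1): the sphere is not intersected at this z (|z−center|=12.600 > r=10.5); the sphere at (5, 6) does not reach this height (|z−center|=7.100 > r=5); the r=9.5 sphere at (-3, 0.5) slices to a regular 6-gon of circumradius 8.015 (√(r²−h²) with h=5.1 from center) (area = (6/2)·8.015²·sin(360°/6) = 166.90 mm²); Merging all regions: only the r=9.5 sphere at (-3, 0.5) is present, so the union is just that shape — area = 166.90 mm². So its area = 166.90 mm². Layer 213 is larger (206.18 vs 166.90 mm²).

layer 213 (z = 21.3 mm)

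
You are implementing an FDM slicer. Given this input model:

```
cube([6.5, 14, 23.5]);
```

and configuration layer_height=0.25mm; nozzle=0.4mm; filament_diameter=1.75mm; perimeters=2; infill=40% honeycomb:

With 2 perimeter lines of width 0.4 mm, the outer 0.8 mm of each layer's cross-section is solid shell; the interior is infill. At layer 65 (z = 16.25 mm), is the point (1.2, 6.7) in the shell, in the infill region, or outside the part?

At z = 16.25 mm: the cube is present — its section is the full 6.5×14 rectangle. Overall, the cross-section is a single solid region. The nearest boundary edge runs (0.00, 14.00)→(0.00, 0.00); distance from the point to it = 1.20 mm. The point is inside the cross-section and 1.20 mm from the nearest boundary — more than the 0.8 mm shell width (2 × 0.4), so it's in the infill interior.

infill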